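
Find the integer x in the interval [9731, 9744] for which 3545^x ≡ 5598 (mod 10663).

9737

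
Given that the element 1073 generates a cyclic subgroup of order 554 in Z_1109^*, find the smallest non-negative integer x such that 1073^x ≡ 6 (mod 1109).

Baby-step giant-step with m = ceil(sqrt(554)) = 24.
Baby table (1073^j mod 1109 for j=0..23):
  0:1  1:1073  2:187  3:1031  4:590  5:940  6:539  7:558
  8:983  9:100  10:836  11:956  12:1072  13:223  14:844  15:668
  16:350  17:708  18:19  19:425  20:226  21:736  22:120  23:116
Giant step factor: 1073^(-24) ≡ 900 (mod 1109).
Scan 6·900^i mod 1109 for i = 0, 1, …:
  i=0: 6   i=1: 964   i=2: 362   i=3: 863
  i=4: 400   i=5: 684   i=6: 105   i=7: 235
  i=8: 790   i=9: 131     …   i=16: 510
  i=17: 983
Match at i=17, j=8: x = 17·24 + 8 = 416.

416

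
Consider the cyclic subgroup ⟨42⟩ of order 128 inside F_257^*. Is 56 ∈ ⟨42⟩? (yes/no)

no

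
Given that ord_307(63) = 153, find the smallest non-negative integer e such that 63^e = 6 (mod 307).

Baby-step giant-step with m = ceil(sqrt(153)) = 13.
Baby table (63^j mod 307 for j=0..12):
  0:1  1:63  2:285  3:149  4:177  5:99  6:97  7:278
  8:15  9:24  10:284  11:86  12:199
Giant step factor: 63^(-13) ≡ 264 (mod 307).
Scan 6·264^i mod 307 for i = 0, 1, …:
  i=0: 6   i=1: 49   i=2: 42   i=3: 36
  i=4: 294   i=5: 252   i=6: 216   i=7: 229
  i=8: 284
Match at i=8, j=10: e = 8·13 + 10 = 114.

114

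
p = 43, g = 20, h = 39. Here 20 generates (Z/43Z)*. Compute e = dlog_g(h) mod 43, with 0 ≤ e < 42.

Baby-step giant-step with m = ceil(sqrt(42)) = 7.
Baby table (20^j mod 43 for j=0..6):
  0:1  1:20  2:13  3:2  4:40  5:26  6:4
Giant step factor: 20^(-7) ≡ 7 (mod 43).
Scan 39·7^i mod 43 for i = 0, 1, …:
  i=0: 39   i=1: 15   i=2: 19   i=3: 4
Match at i=3, j=6: e = 3·7 + 6 = 27.

27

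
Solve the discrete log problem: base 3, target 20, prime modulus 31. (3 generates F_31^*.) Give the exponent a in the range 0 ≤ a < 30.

8

Successive powers of 3 modulo 31:
  3^0=1  3^1=3  3^2=9  3^3=27  3^4=19  3^5=26
  3^6=16  3^7=17  3^8=20
So 3^8 ≡ 20 (mod 31), giving a = 8.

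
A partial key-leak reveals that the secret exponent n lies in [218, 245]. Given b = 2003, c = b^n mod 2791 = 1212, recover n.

221

Compute 2003^218 mod 2791 = 1814, then multiply by 2003 repeatedly:
  2003^218=1814  2003^219=2351  2003^220=636  2003^221=1212
Found 1212 at exponent 221.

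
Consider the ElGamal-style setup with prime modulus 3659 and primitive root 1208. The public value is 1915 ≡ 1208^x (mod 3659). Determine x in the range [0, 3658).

24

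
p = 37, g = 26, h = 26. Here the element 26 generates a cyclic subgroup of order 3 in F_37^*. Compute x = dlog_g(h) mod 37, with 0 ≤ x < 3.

1

Successive powers of 26 modulo 37:
  26^0=1  26^1=26
So 26^1 ≡ 26 (mod 37), giving x = 1.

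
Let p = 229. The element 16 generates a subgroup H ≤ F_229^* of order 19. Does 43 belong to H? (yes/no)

yes

⟨16⟩ has order 19; its elements mod 229 are {1, 16, 17, 27, 42, 43, 44, 53, 57, 60, 61, 104, 121, 161, 165, 203, 214, 218, 225}.
43 is in this set.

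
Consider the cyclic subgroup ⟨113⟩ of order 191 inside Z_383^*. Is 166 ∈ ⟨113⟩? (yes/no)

no

166 ∈ ⟨113⟩ iff 166^191 ≡ 1 (mod 383), since |⟨113⟩| = 191.
166^191 mod 383 = 382.
Since 382 ≠ 1, 166 does not lie in the subgroup.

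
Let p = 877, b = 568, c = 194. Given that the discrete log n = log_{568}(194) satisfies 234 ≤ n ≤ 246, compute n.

239

Compute 568^234 mod 877 = 123, then multiply by 568 repeatedly:
  568^234=123  568^235=581  568^236=256  568^237=703  568^238=269
  568^239=194
Found 194 at exponent 239.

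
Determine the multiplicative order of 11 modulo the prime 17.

16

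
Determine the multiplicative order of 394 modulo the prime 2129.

The order of 394 must divide p − 1 = 2128 = 2^4 · 7 · 19.
Divisors: 1, 2, 4, 7, 8, 14, 16, 19, 28, 38, 56, 76, 112, 133, 152, 266, 304, 532, 1064, 2128.
Check each in increasing order: 394^1 ≡ 394;  394^2 ≡ 1948;  394^4 ≡ 826;  394^7 ≡ 1937;  394^8 ≡ 996;  394^14 ≡ 671;  394^16 ≡ 2031;  394^19 ≡ 1394;  394^28 ≡ 1022;  394^38 ≡ 1588;  394^56 ≡ 1274;  394^76 ≡ 1008;  394^112 ≡ 778;  394^133 ≡ 2024;  394^152 ≡ 531;  394^266 ≡ 380;  394^304 ≡ 933;  394^532 ≡ 1757;  394^1064 ≡ 2128;  394^2128 ≡ 1.
Smallest exponent giving 1 is 2128.

2128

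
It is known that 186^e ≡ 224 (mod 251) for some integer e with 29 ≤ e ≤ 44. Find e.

Compute 186^29 mod 251 = 224, then multiply by 186 repeatedly:
  186^29=224
Found 224 at exponent 29.

29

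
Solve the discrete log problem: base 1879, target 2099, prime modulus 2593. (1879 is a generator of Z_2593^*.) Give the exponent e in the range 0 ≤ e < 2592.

187

Baby-step giant-step with m = ceil(sqrt(2592)) = 51.
Baby table (1879^j mod 2593 for j=0..50):
  0:1  1:1879  2:1568  3:624  4:460  5:871  6:426  7:1810
  8:1567  9:1338  10:1485  11:247  12:2559  13:939  14:1141  15:2121
  16:2511  17:1502  18:1074  19:692  20:1175  21:1182  22:1370  23:1974
  24:1156  25:1783  26:101  27:490  28:195  29:792  30:2379  31:2402
  32:1538  33:1300  34:94  35:302  36:2184  37:1610  38:1752  39:1491
  40:1149  41:1595  42:2090  43:1308  44:2161  45:2474  46:1990  47:104
  48:941  49:2306  50:71
Giant step factor: 1879^(-51) ≡ 914 (mod 2593).
Scan 2099·914^i mod 2593 for i = 0, 1, …:
  i=0: 2099   i=1: 2259   i=2: 698   i=3: 94
Match at i=3, j=34: e = 3·51 + 34 = 187.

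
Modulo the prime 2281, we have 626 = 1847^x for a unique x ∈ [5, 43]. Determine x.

Compute 1847^5 mod 2281 = 51, then multiply by 1847 repeatedly:
  1847^5=51  1847^6=676  1847^7=865  1847^8=955  1847^9=672
  1847^10=320  1847^11=261  1847^12=776  1847^13=804  1847^14=57
  1847^15=353  1847^16=1906  1847^17=799  1847^18=2227  1847^19=626
Found 626 at exponent 19.

19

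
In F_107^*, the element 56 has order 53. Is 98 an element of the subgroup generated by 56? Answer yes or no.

no

98 ∈ ⟨56⟩ iff 98^53 ≡ 1 (mod 107), since |⟨56⟩| = 53.
98^53 mod 107 = 106.
Since 106 ≠ 1, 98 does not lie in the subgroup.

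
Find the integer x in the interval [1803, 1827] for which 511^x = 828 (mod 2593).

Compute 511^1803 mod 2593 = 1428, then multiply by 511 repeatedly:
  511^1803=1428  511^1804=1075  511^1805=2202  511^1806=2453  511^1807=1064
  511^1808=1767  511^1809=573  511^1810=2387  511^1811=1047  511^1812=859
  511^1813=732  511^1814=660  511^1815=170  511^1816=1301  511^1817=1003
  511^1818=1712  511^1819=991  511^1820=766  511^1821=2476  511^1822=2445
  511^1823=2162  511^1824=164  511^1825=828
Found 828 at exponent 1825.

1825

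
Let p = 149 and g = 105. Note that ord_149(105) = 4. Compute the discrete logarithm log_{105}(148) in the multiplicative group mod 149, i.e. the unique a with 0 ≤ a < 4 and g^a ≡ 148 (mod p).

Successive powers of 105 modulo 149:
  105^0=1  105^1=105  105^2=148
So 105^2 ≡ 148 (mod 149), giving a = 2.

2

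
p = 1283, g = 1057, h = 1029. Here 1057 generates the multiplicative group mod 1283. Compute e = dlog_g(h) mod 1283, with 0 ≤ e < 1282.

Baby-step giant-step with m = ceil(sqrt(1282)) = 36.
Baby table (1057^j mod 1283 for j=0..35):
  0:1  1:1057  2:1039  3:1258  4:518  5:968  6:625  7:1163
  8:177  9:1054  10:434  11:707  12:593  13:697  14:287  15:571
  16:537  17:523  18:1121  19:688  20:1038  21:201  22:762  23:993
  24:107  25:195  26:835  27:1174  28:257  29:936  30:159  31:1273
  32:977  33:1157  34:250  35:1235
Giant step factor: 1057^(-36) ≡ 714 (mod 1283).
Scan 1029·714^i mod 1283 for i = 0, 1, …:
  i=0: 1029   i=1: 830   i=2: 1157
Match at i=2, j=33: e = 2·36 + 33 = 105.

105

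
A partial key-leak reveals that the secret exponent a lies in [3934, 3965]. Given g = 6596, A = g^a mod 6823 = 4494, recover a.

Compute 6596^3934 mod 6823 = 5510, then multiply by 6596 repeatedly:
  6596^3934=5510  6596^3935=4662  6596^3936=6114  6596^3937=4014  6596^3938=3104
  6596^3939=4984  6596^3940=1250  6596^3941=2816  6596^3942=2130  6596^3943=923
  6596^3944=1992  6596^3945=4957  6596^3946=556  6596^3947=3425  6596^3948=347
  6596^3949=3107  6596^3950=4303  6596^3951=5731  6596^3952=2256  6596^3953=6436
  6596^3954=5973  6596^3955=1906  6596^3956=4010  6596^3957=4012  6596^3958=3558
  6596^3959=4271  6596^3960=6172  6596^3961=4494
Found 4494 at exponent 3961.

3961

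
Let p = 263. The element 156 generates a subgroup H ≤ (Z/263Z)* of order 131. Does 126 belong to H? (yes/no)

126 ∈ ⟨156⟩ iff 126^131 ≡ 1 (mod 263), since |⟨156⟩| = 131.
126^131 mod 263 = 262.
Since 262 ≠ 1, 126 does not lie in the subgroup.

no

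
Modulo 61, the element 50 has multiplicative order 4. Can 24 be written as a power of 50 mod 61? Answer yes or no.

no

24 ∈ ⟨50⟩ iff 24^4 ≡ 1 (mod 61), since |⟨50⟩| = 4.
24^4 mod 61 = 58.
Since 58 ≠ 1, 24 does not lie in the subgroup.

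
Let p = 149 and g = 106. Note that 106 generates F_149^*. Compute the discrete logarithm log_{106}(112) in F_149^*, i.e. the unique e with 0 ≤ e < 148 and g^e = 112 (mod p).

70

Baby-step giant-step with m = ceil(sqrt(148)) = 13.
Baby table (106^j mod 149 for j=0..12):
  0:1  1:106  2:61  3:59  4:145  5:23  6:54  7:62
  8:16  9:57  10:82  11:50  12:85
Giant step factor: 106^(-13) ≡ 66 (mod 149).
Scan 112·66^i mod 149 for i = 0, 1, …:
  i=0: 112   i=1: 91   i=2: 46   i=3: 56
  i=4: 120   i=5: 23
Match at i=5, j=5: e = 5·13 + 5 = 70.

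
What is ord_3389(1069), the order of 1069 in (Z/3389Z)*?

847

The order of 1069 must divide p − 1 = 3388 = 2^2 · 7 · 11^2.
Divisors: 1, 2, 4, 7, 11, 14, 22, 28, 44, 77, 121, 154, 242, 308, 484, 847, 1694, 3388.
Check each in increasing order: 1069^1 ≡ 1069;  1069^2 ≡ 668;  1069^4 ≡ 2265;  1069^7 ≡ 1185;  1069^11 ≡ 3326;  1069^14 ≡ 1179;  1069^22 ≡ 580;  1069^28 ≡ 551;  1069^44 ≡ 889;  1069^77 ≡ 2894;  1069^121 ≡ 515;  1069^154 ≡ 1017;  1069^242 ≡ 883;  1069^308 ≡ 644;  1069^484 ≡ 219;  1069^847 ≡ 1.
Smallest exponent giving 1 is 847.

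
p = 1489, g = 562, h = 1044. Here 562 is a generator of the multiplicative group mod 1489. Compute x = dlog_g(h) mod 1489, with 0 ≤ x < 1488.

Baby-step giant-step with m = ceil(sqrt(1488)) = 39.
Baby table (562^j mod 1489 for j=0..38):
  0:1  1:562  2:176  3:638  4:1196  5:613  6:547  7:680
  8:976  9:560  10:541  11:286  12:1409  13:1199  14:810  15:1075
  16:1105  17:97  18:910  19:693  20:837  21:1359  22:1390  23:944
  24:444  25:865  26:716  27:362  28:940  29:1174  30:161  31:1142
  32:45  33:1466  34:475  35:419  36:216  37:783  38:791
Giant step factor: 562^(-39) ≡ 710 (mod 1489).
Scan 1044·710^i mod 1489 for i = 0, 1, …:
  i=0: 1044   i=1: 1207   i=2: 795   i=3: 119
  i=4: 1106   i=5: 557   i=6: 885   i=7: 1481
  i=8: 276   i=9: 901     …   i=28: 1405
  i=29: 1409
Match at i=29, j=12: x = 29·39 + 12 = 1143.

1143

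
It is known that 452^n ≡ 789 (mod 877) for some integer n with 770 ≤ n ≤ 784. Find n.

Compute 452^770 mod 877 = 777, then multiply by 452 repeatedly:
  452^770=777  452^771=404  452^772=192  452^773=838  452^774=789
Found 789 at exponent 774.

774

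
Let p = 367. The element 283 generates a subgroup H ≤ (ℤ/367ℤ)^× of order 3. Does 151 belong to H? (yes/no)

no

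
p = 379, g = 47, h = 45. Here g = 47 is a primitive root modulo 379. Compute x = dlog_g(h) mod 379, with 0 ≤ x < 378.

68

Baby-step giant-step with m = ceil(sqrt(378)) = 20.
Baby table (47^j mod 379 for j=0..19):
  0:1  1:47  2:314  3:356  4:56  5:358  6:150  7:228
  8:104  9:340  10:62  11:261  12:139  13:90  14:61  15:214
  16:204  17:113  18:5  19:235
Giant step factor: 47^(-20) ≡ 372 (mod 379).
Scan 45·372^i mod 379 for i = 0, 1, …:
  i=0: 45   i=1: 64   i=2: 310   i=3: 104
Match at i=3, j=8: x = 3·20 + 8 = 68.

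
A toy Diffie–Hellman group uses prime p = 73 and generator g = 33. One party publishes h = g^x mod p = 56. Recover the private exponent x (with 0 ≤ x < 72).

Successive powers of 33 modulo 73:
  33^0=1  33^1=33  33^2=67  33^3=21  33^4=36  33^5=20
  33^6=3  33^7=26  33^8=55  33^9=63  33^10=35  33^11=60
  33^12=9  33^13=5  33^14=19  33^15=43  33^16=32  33^17=34
  33^18=27  33^19=15  33^20=57  33^21=56
So 33^21 ≡ 56 (mod 73), giving x = 21.

21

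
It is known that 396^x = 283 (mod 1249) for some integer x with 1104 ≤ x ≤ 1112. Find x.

1106

Compute 396^1104 mod 1249 = 1103, then multiply by 396 repeatedly:
  396^1104=1103  396^1105=887  396^1106=283
Found 283 at exponent 1106.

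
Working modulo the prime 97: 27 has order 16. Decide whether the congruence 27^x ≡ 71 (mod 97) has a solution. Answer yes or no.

⟨27⟩ has order 16; its elements mod 97 are {1, 8, 12, 18, 22, 27, 33, 47, 50, 64, 70, 75, 79, 85, 89, 96}.
71 is not in this set.

no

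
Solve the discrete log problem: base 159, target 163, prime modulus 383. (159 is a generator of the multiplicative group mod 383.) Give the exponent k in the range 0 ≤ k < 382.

215

Baby-step giant-step with m = ceil(sqrt(382)) = 20.
Baby table (159^j mod 383 for j=0..19):
  0:1  1:159  2:3  3:94  4:9  5:282  6:27  7:80
  8:81  9:240  10:243  11:337  12:346  13:245  14:272  15:352
  16:50  17:290  18:150  19:104
Giant step factor: 159^(-20) ≡ 343 (mod 383).
Scan 163·343^i mod 383 for i = 0, 1, …:
  i=0: 163   i=1: 374   i=2: 360   i=3: 154
  i=4: 351   i=5: 131   i=6: 122   i=7: 99
  i=8: 253   i=9: 221   i=10: 352
Match at i=10, j=15: k = 10·20 + 15 = 215.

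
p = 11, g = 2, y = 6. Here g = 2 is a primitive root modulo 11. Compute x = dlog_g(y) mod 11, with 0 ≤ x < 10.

Successive powers of 2 modulo 11:
  2^0=1  2^1=2  2^2=4  2^3=8  2^4=5  2^5=10
  2^6=9  2^7=7  2^8=3  2^9=6
So 2^9 ≡ 6 (mod 11), giving x = 9.

9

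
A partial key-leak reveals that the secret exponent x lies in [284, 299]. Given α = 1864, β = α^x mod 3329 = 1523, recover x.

290

Compute 1864^284 mod 3329 = 1833, then multiply by 1864 repeatedly:
  1864^284=1833  1864^285=1158  1864^286=1320  1864^287=349  1864^288=1381
  1864^289=867  1864^290=1523
Found 1523 at exponent 290.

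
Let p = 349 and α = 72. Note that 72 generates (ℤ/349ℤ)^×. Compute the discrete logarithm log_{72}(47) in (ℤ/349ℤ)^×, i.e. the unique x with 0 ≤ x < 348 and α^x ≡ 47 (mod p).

Baby-step giant-step with m = ceil(sqrt(348)) = 19.
Baby table (72^j mod 349 for j=0..18):
  0:1  1:72  2:298  3:167  4:158  5:208  6:318  7:211
  8:185  9:58  10:337  11:183  12:263  13:90  14:198  15:296
  16:23  17:260  18:223
Giant step factor: 72^(-19) ≡ 175 (mod 349).
Scan 47·175^i mod 349 for i = 0, 1, …:
  i=0: 47   i=1: 198
Match at i=1, j=14: x = 1·19 + 14 = 33.

33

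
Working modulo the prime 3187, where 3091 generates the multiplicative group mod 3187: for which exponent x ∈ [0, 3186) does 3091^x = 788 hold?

2025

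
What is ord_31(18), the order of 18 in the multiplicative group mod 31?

The order of 18 must divide p − 1 = 30 = 2 · 3 · 5.
Divisors: 1, 2, 3, 5, 6, 10, 15, 30.
Check each in increasing order: 18^1 ≡ 18;  18^2 ≡ 14;  18^3 ≡ 4;  18^5 ≡ 25;  18^6 ≡ 16;  18^10 ≡ 5;  18^15 ≡ 1.
Smallest exponent giving 1 is 15.

15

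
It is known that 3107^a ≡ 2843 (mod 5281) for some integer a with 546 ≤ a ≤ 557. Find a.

546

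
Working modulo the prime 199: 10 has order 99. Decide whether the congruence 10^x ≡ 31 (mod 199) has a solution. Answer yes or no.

yes

31 ∈ ⟨10⟩ iff 31^99 ≡ 1 (mod 199), since |⟨10⟩| = 99.
31^99 mod 199 = 1.
Since 1 = 1, 31 lies in the subgroup.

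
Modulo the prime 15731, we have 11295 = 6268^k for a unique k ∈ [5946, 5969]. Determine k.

Compute 6268^5946 mod 15731 = 12385, then multiply by 6268 repeatedly:
  6268^5946=12385  6268^5947=12426  6268^5948=1987  6268^5949=11295
Found 11295 at exponent 5949.

5949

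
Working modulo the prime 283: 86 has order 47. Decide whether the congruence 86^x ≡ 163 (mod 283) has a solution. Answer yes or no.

yes

163 ∈ ⟨86⟩ iff 163^47 ≡ 1 (mod 283), since |⟨86⟩| = 47.
163^47 mod 283 = 1.
Since 1 = 1, 163 lies in the subgroup.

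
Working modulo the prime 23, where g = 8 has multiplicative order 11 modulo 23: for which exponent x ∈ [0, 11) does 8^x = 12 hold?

7

Successive powers of 8 modulo 23:
  8^0=1  8^1=8  8^2=18  8^3=6  8^4=2  8^5=16
  8^6=13  8^7=12
So 8^7 ≡ 12 (mod 23), giving x = 7.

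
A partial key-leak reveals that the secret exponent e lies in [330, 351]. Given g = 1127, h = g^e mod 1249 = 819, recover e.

Compute 1127^330 mod 1249 = 992, then multiply by 1127 repeatedly:
  1127^330=992  1127^331=129  1127^332=499  1127^333=323  1127^334=562
  1127^335=131  1127^336=255  1127^337=115  1127^338=958  1127^339=530
  1127^340=288  1127^341=1085  1127^342=24  1127^343=819
Found 819 at exponent 343.

343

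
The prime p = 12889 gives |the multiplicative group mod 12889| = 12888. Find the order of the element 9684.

6444

The order of 9684 must divide p − 1 = 12888 = 2^3 · 3^2 · 179.
Divisors: 1, 2, 3, 4, 6, 8, 9, 12, 18, 24, 36, 72, 179, 358, 537, 716, 1074, 1432, 1611, 2148, 3222, 4296, 6444, 12888.
Check each in increasing order: 9684^1 ≡ 9684;  9684^2 ≡ 12381;  9684^3 ≡ 4126;  9684^4 ≡ 284;  9684^6 ≡ 10396;  9684^8 ≡ 3322;  9684^9 ≡ 12193;  9684^12 ≡ 2551;  9684^18 ≡ 7523;  9684^24 ≡ 11545;  9684^36 ≡ 12819;  9684^72 ≡ 4900;  9684^179 ≡ 5220;  9684^358 ≡ 1054;  9684^537 ≡ 11166;  9684^716 ≡ 2462;  9684^1074 ≡ 4259;  9684^1432 ≡ 3614;  9684^1611 ≡ 8473;  9684^2148 ≡ 4258;  9684^3222 ≡ 12888;  9684^4296 ≡ 8630;  9684^6444 ≡ 1.
Smallest exponent giving 1 is 6444.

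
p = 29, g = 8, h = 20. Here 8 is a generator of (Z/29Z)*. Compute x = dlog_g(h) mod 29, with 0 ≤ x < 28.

Successive powers of 8 modulo 29:
  8^0=1  8^1=8  8^2=6  8^3=19  8^4=7  8^5=27
  8^6=13  8^7=17  8^8=20
So 8^8 ≡ 20 (mod 29), giving x = 8.

8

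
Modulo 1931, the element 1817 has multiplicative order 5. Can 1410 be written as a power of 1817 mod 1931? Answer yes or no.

1410 ∈ ⟨1817⟩ iff 1410^5 ≡ 1 (mod 1931), since |⟨1817⟩| = 5.
1410^5 mod 1931 = 1.
Since 1 = 1, 1410 lies in the subgroup.

yes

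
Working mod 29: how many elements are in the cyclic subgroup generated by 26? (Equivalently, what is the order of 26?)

28

The order of 26 must divide p − 1 = 28 = 2^2 · 7.
Divisors: 1, 2, 4, 7, 14, 28.
Check each in increasing order: 26^1 ≡ 26;  26^2 ≡ 9;  26^4 ≡ 23;  26^7 ≡ 17;  26^14 ≡ 28;  26^28 ≡ 1.
Smallest exponent giving 1 is 28.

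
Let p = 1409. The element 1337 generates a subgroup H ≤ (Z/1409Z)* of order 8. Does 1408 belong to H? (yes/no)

⟨1337⟩ has order 8; its elements mod 1409 are {1, 72, 137, 452, 957, 1272, 1337, 1408}.
1408 is in this set.

yes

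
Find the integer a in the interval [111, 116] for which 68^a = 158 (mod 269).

113

Compute 68^111 mod 269 = 251, then multiply by 68 repeatedly:
  68^111=251  68^112=121  68^113=158
Found 158 at exponent 113.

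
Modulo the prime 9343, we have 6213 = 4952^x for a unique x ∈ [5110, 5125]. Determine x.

5111

Compute 4952^5110 mod 9343 = 222, then multiply by 4952 repeatedly:
  4952^5110=222  4952^5111=6213
Found 6213 at exponent 5111.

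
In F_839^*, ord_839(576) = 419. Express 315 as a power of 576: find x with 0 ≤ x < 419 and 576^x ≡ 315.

Baby-step giant-step with m = ceil(sqrt(419)) = 21.
Baby table (576^j mod 839 for j=0..20):
  0:1  1:576  2:371  3:590  4:45  5:750  6:754  7:541
  8:347  9:190  10:370  11:14  12:513  13:160  14:709  15:630
  16:432  17:488  18:23  19:663  20:143
Giant step factor: 576^(-21) ≡ 431 (mod 839).
Scan 315·431^i mod 839 for i = 0, 1, …:
  i=0: 315   i=1: 686   i=2: 338   i=3: 531
  i=4: 653   i=5: 378   i=6: 152   i=7: 70
  i=8: 805   i=9: 448     …   i=17: 772
  i=18: 488
Match at i=18, j=17: x = 18·21 + 17 = 395.

395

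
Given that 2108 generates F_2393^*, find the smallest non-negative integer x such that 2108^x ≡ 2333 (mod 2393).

Baby-step giant-step with m = ceil(sqrt(2392)) = 49.
Baby table (2108^j mod 2393 for j=0..48):
  0:1  1:2108  2:2256  3:757  4:2018  5:1583  6:1122  7:892
  8:1831  9:2232  10:418  11:520  12:166  13:550  14:1188  15:1226
  16:2361  17:1941  18:1991  19:2099  20:35  21:1990  22:2384  23:172
  24:1233  25:366  26:982  27:111  28:1867  29:1544  30:272  31:1449
  32:1024  33:106  34:899  35:2229  36:1273  37:931  38:288  39:1675
  40:1225  41:253  42:2078  43:1234  44:81  45:845  46:868  47:1492
  48:734
Giant step factor: 2108^(-49) ≡ 1248 (mod 2393).
Scan 2333·1248^i mod 2393 for i = 0, 1, …:
  i=0: 2333   i=1: 1696   i=2: 1196   i=3: 1769
  i=4: 1366   i=5: 952   i=6: 1168   i=7: 327
  i=8: 1286   i=9: 1618     …   i=30: 2194
  i=31: 520
Match at i=31, j=11: x = 31·49 + 11 = 1530.

1530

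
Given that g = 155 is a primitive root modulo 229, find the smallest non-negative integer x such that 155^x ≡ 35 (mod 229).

7

Successive powers of 155 modulo 229:
  155^0=1  155^1=155  155^2=209  155^3=106  155^4=171  155^5=170
  155^6=15  155^7=35
So 155^7 ≡ 35 (mod 229), giving x = 7.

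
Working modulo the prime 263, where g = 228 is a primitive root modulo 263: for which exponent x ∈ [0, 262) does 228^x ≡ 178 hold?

72

Baby-step giant-step with m = ceil(sqrt(262)) = 17.
Baby table (228^j mod 263 for j=0..16):
  0:1  1:228  2:173  3:257  4:210  5:14  6:36  7:55
  8:179  9:47  10:196  11:241  12:244  13:139  14:132  15:114
  16:218
Giant step factor: 228^(-17) ≡ 175 (mod 263).
Scan 178·175^i mod 263 for i = 0, 1, …:
  i=0: 178   i=1: 116   i=2: 49   i=3: 159
  i=4: 210
Match at i=4, j=4: x = 4·17 + 4 = 72.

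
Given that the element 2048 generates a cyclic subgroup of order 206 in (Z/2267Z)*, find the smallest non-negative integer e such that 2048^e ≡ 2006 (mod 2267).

Baby-step giant-step with m = ceil(sqrt(206)) = 15.
Baby table (2048^j mod 2267 for j=0..14):
  0:1  1:2048  2:354  3:1819  4:631  5:98  6:1208  7:687
  8:1436  9:629  10:536  11:500  12:1583  13:174  14:433
Giant step factor: 2048^(-15) ≡ 1113 (mod 2267).
Scan 2006·1113^i mod 2267 for i = 0, 1, …:
  i=0: 2006   i=1: 1950   i=2: 831   i=3: 2234
  i=4: 1810   i=5: 1434   i=6: 74   i=7: 750
  i=8: 494   i=9: 1208
Match at i=9, j=6: e = 9·15 + 6 = 141.

141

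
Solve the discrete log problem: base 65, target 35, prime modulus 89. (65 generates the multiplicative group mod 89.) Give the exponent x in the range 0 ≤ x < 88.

83

Baby-step giant-step with m = ceil(sqrt(88)) = 10.
Baby table (65^j mod 89 for j=0..9):
  0:1  1:65  2:42  3:60  4:73  5:28  6:40  7:19
  8:78  9:86
Giant step factor: 65^(-10) ≡ 68 (mod 89).
Scan 35·68^i mod 89 for i = 0, 1, …:
  i=0: 35   i=1: 66   i=2: 38   i=3: 3
  i=4: 26   i=5: 77   i=6: 74   i=7: 48
  i=8: 60
Match at i=8, j=3: x = 8·10 + 3 = 83.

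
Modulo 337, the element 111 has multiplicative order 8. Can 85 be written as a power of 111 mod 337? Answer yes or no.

85 ∈ ⟨111⟩ iff 85^8 ≡ 1 (mod 337), since |⟨111⟩| = 8.
85^8 mod 337 = 1.
Since 1 = 1, 85 lies in the subgroup.

yes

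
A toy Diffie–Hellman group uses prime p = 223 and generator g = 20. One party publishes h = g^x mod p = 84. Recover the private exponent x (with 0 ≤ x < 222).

203

Baby-step giant-step with m = ceil(sqrt(222)) = 15.
Baby table (20^j mod 223 for j=0..14):
  0:1  1:20  2:177  3:195  4:109  5:173  6:115  7:70
  8:62  9:125  10:47  11:48  12:68  13:22  14:217
Giant step factor: 20^(-15) ≡ 13 (mod 223).
Scan 84·13^i mod 223 for i = 0, 1, …:
  i=0: 84   i=1: 200   i=2: 147   i=3: 127
  i=4: 90   i=5: 55   i=6: 46   i=7: 152
  i=8: 192   i=9: 43   i=10: 113   i=11: 131
  i=12: 142   i=13: 62
Match at i=13, j=8: x = 13·15 + 8 = 203.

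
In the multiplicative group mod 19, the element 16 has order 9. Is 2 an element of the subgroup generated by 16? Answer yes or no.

⟨16⟩ has order 9; its elements mod 19 are {1, 4, 5, 6, 7, 9, 11, 16, 17}.
2 is not in this set.

no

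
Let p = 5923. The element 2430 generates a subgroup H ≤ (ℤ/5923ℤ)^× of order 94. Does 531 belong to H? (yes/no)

531 ∈ ⟨2430⟩ iff 531^94 ≡ 1 (mod 5923), since |⟨2430⟩| = 94.
531^94 mod 5923 = 1.
Since 1 = 1, 531 lies in the subgroup.

yes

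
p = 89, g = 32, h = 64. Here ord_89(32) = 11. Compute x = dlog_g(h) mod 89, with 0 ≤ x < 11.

10

Successive powers of 32 modulo 89:
  32^0=1  32^1=32  32^2=45  32^3=16  32^4=67  32^5=8
  32^6=78  32^7=4  32^8=39  32^9=2  32^10=64
So 32^10 ≡ 64 (mod 89), giving x = 10.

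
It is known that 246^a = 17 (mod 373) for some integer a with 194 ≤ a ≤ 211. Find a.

210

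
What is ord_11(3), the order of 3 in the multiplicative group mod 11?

The order of 3 must divide p − 1 = 10 = 2 · 5.
Divisors: 1, 2, 5, 10.
Check each in increasing order: 3^1 ≡ 3;  3^2 ≡ 9;  3^5 ≡ 1.
Smallest exponent giving 1 is 5.

5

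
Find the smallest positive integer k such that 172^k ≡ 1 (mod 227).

The order of 172 must divide p − 1 = 226 = 2 · 113.
Divisors: 1, 2, 113, 226.
Check each in increasing order: 172^1 ≡ 172;  172^2 ≡ 74;  172^113 ≡ 1.
Smallest exponent giving 1 is 113.

113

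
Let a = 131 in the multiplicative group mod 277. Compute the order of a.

The order of 131 must divide p − 1 = 276 = 2^2 · 3 · 23.
Divisors: 1, 2, 3, 4, 6, 12, 23, 46, 69, 92, 138, 276.
Check each in increasing order: 131^1 ≡ 131;  131^2 ≡ 264;  131^3 ≡ 236;  131^4 ≡ 169;  131^6 ≡ 19;  131^12 ≡ 84;  131^23 ≡ 1.
Smallest exponent giving 1 is 23.

23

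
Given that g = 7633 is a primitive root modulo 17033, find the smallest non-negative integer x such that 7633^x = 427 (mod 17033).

Baby-step giant-step with m = ceil(sqrt(17032)) = 131.
Baby table (7633^j mod 17033 for j=0..130):
  0:1  1:7633  2:9829  3:11425  4:15098  5:14789  6:6746  7:1459
  8:13998  9:15758  10:10801  11:4313  12:13373  13:14373  14:16589  15:515
  16:13405  17:3134  18:7490  19:8422  20:2584  21:16491  22:1933  23:4011
  24:7662  25:9757  26:6905  27:5763  28:9773  29:9802  30:9730  31:5210
  32:12908  33:7892  34:10948  35:2186  36:10431  37:7581  38:4672  39:11307
  40:120  41:13211  42:4203  43:8360  44:6262  45:3248  46:8969  47:4750
  48:10526  49:297  50:1612  51:6570  52:3658  53:4427  54:14852  55:10701
  56:7498  57:1354  58:13084  59:5693  60:3486  61:3092  62:10531  63:4396
  64:16691  65:12596  66:11016  67:10240  68:14516  69:963  70:9356  71:12012
  72:15990  73:10225  74:2219  75:6825  76:8311  77:6971  78:15584  79:11233
  80:14400  81:1251  82:10403  83:15286  84:1988  85:15034  86:3201  87:7911
  88:2678  89:1574  90:6077  91:4882  92:13135  93:3217  94:10808  95:6645
  96:14044  97:9183  98:3044  99:1840  100:9528  101:13347  102:3278  103:16530
  104:10059  105:12616  106:10379  107:2424  108:4554  109:13362  110:15575  111:10668
  112:11104  113:624  114:10785  115:1416  116:9406  117:1903  118:13483  119:2353
  120:7667  121:13856  122:4951  123:11789  124:98  125:15615  126:9394  127:12505
  128:14766  129:1517  130:13854
Giant step factor: 7633^(-131) ≡ 3471 (mod 17033).
Scan 427·3471^i mod 17033 for i = 0, 1, …:
  i=0: 427   i=1: 246   i=2: 2216   i=3: 9853
  i=4: 14532   i=5: 5859   i=6: 16220   i=7: 5555
  i=8: 49   i=9: 16782     …   i=88: 2006
  i=89: 13362
Match at i=89, j=109: x = 89·131 + 109 = 11768.

11768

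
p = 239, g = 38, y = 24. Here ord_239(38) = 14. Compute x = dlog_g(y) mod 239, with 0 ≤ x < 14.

Successive powers of 38 modulo 239:
  38^0=1  38^1=38  38^2=10  38^3=141  38^4=100  38^5=215
  38^6=44  38^7=238  38^8=201  38^9=229  38^10=98  38^11=139
  38^12=24
So 38^12 ≡ 24 (mod 239), giving x = 12.

12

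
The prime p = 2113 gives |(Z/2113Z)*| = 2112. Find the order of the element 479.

264

The order of 479 must divide p − 1 = 2112 = 2^6 · 3 · 11.
Divisors: 1, 2, 3, 4, 6, 8, 11, 12, 16, 22, 24, 32, 33, 44, 48, 64, 66, 88, 96, 132, 176, 192, 264, 352, 528, 704, 1056, 2112.
Check each in increasing order: 479^1 ≡ 479;  479^2 ≡ 1237;  479^3 ≡ 883;  479^4 ≡ 357;  479^6 ≡ 2105;  479^8 ≡ 669;  479^11 ≡ 1200;  479^12 ≡ 64;  479^16 ≡ 1718;  479^22 ≡ 1047;  479^24 ≡ 1983;  479^32 ≡ 1776;  479^33 ≡ 1278;  479^44 ≡ 1675;  479^48 ≡ 2109;  479^64 ≡ 1580;  479^66 ≡ 2048;  479^88 ≡ 1674;  479^96 ≡ 16;  479^132 ≡ 2112;  479^176 ≡ 438;  479^192 ≡ 256;  479^264 ≡ 1.
Smallest exponent giving 1 is 264.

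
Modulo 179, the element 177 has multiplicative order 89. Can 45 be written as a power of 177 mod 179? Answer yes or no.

yes

45 ∈ ⟨177⟩ iff 45^89 ≡ 1 (mod 179), since |⟨177⟩| = 89.
45^89 mod 179 = 1.
Since 1 = 1, 45 lies in the subgroup.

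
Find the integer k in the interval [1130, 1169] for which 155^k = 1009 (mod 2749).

1140

Compute 155^1130 mod 2749 = 2205, then multiply by 155 repeatedly:
  155^1130=2205  155^1131=899  155^1132=1895  155^1133=2331  155^1134=1186
  155^1135=2396  155^1136=265  155^1137=2589  155^1138=2690  155^1139=1851
  155^1140=1009
Found 1009 at exponent 1140.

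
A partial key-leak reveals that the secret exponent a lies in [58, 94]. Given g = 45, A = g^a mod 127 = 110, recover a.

79

Compute 45^58 mod 127 = 69, then multiply by 45 repeatedly:
  45^58=69  45^59=57  45^60=25  45^61=109  45^62=79
  45^63=126  45^64=82  45^65=7  45^66=61  45^67=78
  45^68=81  45^69=89  45^70=68  45^71=12  45^72=32
  45^73=43  45^74=30  45^75=80  45^76=44  45^77=75
  45^78=73  45^79=110
Found 110 at exponent 79.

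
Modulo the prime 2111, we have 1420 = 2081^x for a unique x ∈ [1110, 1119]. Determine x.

1116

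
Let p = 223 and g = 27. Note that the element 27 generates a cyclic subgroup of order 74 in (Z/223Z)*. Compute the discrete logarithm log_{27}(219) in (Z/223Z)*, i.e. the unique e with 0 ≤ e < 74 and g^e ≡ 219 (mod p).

9

Successive powers of 27 modulo 223:
  27^0=1  27^1=27  27^2=60  27^3=59  27^4=32  27^5=195
  27^6=136  27^7=104  27^8=132  27^9=219
So 27^9 ≡ 219 (mod 223), giving e = 9.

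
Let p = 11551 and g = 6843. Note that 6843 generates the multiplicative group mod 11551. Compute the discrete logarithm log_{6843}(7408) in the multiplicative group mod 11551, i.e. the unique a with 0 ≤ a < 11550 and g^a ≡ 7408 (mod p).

6177

Baby-step giant-step with m = ceil(sqrt(11550)) = 108.
Baby table (6843^j mod 11551 for j=0..107):
  0:1  1:6843  2:10446  3:4390  4:8170  5:470  6:5032  7:445
  8:7222  9:4968  10:1431  11:8636  12:1232  13:9897  14:1658  15:2612
  16:4519  17:1490  18:8088  19:5343  20:3234  21:10097  22:7240  23:1081
  24:4643  25:6799  26:9680  27:6806  28:11377  29:10622  30:7454  31:10057
  32:10744  33:10628  34:2308  35:3427  36:2431  37:1893  38:5128  39:10517
  40:5101  41:10572  42:283  43:7552  44:10713  45:6413  46:1910  47:5949
  48:3283  49:10425  50:10850  51:8273  52:688  53:6727  54:2126  55:5509
  56:7174  57:11483  58:8267  59:5834  60:1806  61:10439  62:2693  63:4354
  64:4393  65:5597  66:8706  67:6651  68:1853  69:8632  70:8513  71:2766
  72:7200  73:4585  74:2639  75:4464  76:6308  77:11108  78:6464  79:4373
  80:7349  81:7704  82:11259  83:167  84:10783  85:281  86:5417  87:1372
  88:9184  89:8672  90:5009  91:4770  92:9535  93:7957  94:9888  95:9377
  96:1006  97:11213  98:8817  99:3858  100:6259  101:10780  102:2854  103:8732
  104:11304  105:7776  106:7262  107:1464
Giant step factor: 6843^(-108) ≡ 7815 (mod 11551).
Scan 7408·7815^i mod 11551 for i = 0, 1, …:
  i=0: 7408   i=1: 11459   i=2: 8733   i=3: 5087
  i=4: 7914   i=5: 3856   i=6: 9632   i=7: 7764
  i=8: 9808   i=9: 8635     …   i=56: 7093
  i=57: 10097
Match at i=57, j=21: a = 57·108 + 21 = 6177.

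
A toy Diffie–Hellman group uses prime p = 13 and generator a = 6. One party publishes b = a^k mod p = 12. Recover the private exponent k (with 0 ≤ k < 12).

6

Successive powers of 6 modulo 13:
  6^0=1  6^1=6  6^2=10  6^3=8  6^4=9  6^5=2
  6^6=12
So 6^6 ≡ 12 (mod 13), giving k = 6.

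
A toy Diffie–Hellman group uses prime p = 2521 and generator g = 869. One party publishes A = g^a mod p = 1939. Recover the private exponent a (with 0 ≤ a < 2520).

Baby-step giant-step with m = ceil(sqrt(2520)) = 51.
Baby table (869^j mod 2521 for j=0..50):
  0:1  1:869  2:1382  3:962  4:1527  5:917  6:237  7:1752
  8:2325  9:1104  10:1396  11:523  12:707  13:1780  14:1447  15:1985
  16:601  17:422  18:1173  19:853  20:83  21:1539  22:1261  23:1695
  24:691  25:481  26:2024  27:1719  28:1379  29:876  30:2423  31:552
  32:698  33:1522  34:1614  35:890  36:1984  37:2253  38:1561  39:211
  40:1847  41:1687  42:1302  43:2030  44:1891  45:2108  46:1606  47:1501
  48:1012  49:2120  50:1950
Giant step factor: 869^(-51) ≡ 754 (mod 2521).
Scan 1939·754^i mod 2521 for i = 0, 1, …:
  i=0: 1939   i=1: 2347   i=2: 2417   i=3: 2256
  i=4: 1870   i=5: 741   i=6: 1573   i=7: 1172
  i=8: 1338   i=9: 452     …   i=28: 832
  i=29: 2120
Match at i=29, j=49: a = 29·51 + 49 = 1528.

1528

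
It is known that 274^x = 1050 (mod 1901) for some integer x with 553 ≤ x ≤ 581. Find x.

578

Compute 274^553 mod 1901 = 3, then multiply by 274 repeatedly:
  274^553=3  274^554=822  274^555=910  274^556=309  274^557=1022
  274^558=581  274^559=1411  274^560=711  274^561=912  274^562=857
  274^563=995  274^564=787  274^565=825  274^566=1732  274^567=1219
  274^568=1331  274^569=1603  274^570=91  274^571=221  274^572=1623
  274^573=1769  274^574=1852  274^575=1782  274^576=1612  274^577=656
  274^578=1050
Found 1050 at exponent 578.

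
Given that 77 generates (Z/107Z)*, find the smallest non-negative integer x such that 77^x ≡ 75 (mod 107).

Baby-step giant-step with m = ceil(sqrt(106)) = 11.
Baby table (77^j mod 107 for j=0..10):
  0:1  1:77  2:44  3:71  4:10  5:21  6:12  7:68
  8:100  9:103  10:13
Giant step factor: 77^(-11) ≡ 31 (mod 107).
Scan 75·31^i mod 107 for i = 0, 1, …:
  i=0: 75   i=1: 78   i=2: 64   i=3: 58
  i=4: 86   i=5: 98   i=6: 42   i=7: 18
  i=8: 23   i=9: 71
Match at i=9, j=3: x = 9·11 + 3 = 102.

102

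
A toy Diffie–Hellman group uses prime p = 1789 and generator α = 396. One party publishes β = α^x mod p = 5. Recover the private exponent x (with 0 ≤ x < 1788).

Baby-step giant-step with m = ceil(sqrt(1788)) = 43.
Baby table (396^j mod 1789 for j=0..42):
  0:1  1:396  2:1173  3:1157  4:188  5:1099  6:477  7:1047
  8:1353  9:877  10:226  11:46  12:326  13:288  14:1341  15:1492
  16:462  17:474  18:1648  19:1412  20:984  21:1451  22:327  23:684
  24:725  25:860  26:650  27:1573  28:336  29:670  30:548  31:539
  32:553  33:730  34:1051  35:1148  36:202  37:1276  38:798  39:1144
  40:407  41:162  42:1537
Giant step factor: 396^(-43) ≡ 1109 (mod 1789).
Scan 5·1109^i mod 1789 for i = 0, 1, …:
  i=0: 5   i=1: 178   i=2: 612   i=3: 677
  i=4: 1202   i=5: 213   i=6: 69   i=7: 1383
  i=8: 574   i=9: 1471     …   i=17: 347
  i=18: 188
Match at i=18, j=4: x = 18·43 + 4 = 778.

778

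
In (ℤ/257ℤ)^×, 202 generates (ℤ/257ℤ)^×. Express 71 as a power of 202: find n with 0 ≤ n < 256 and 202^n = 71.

249

Baby-step giant-step with m = ceil(sqrt(256)) = 16.
Baby table (202^j mod 257 for j=0..15):
  0:1  1:202  2:198  3:161  4:140  5:10  6:221  7:181
  8:68  9:115  10:100  11:154  12:11  13:166  14:122  15:229
Giant step factor: 202^(-16) ≡ 128 (mod 257).
Scan 71·128^i mod 257 for i = 0, 1, …:
  i=0: 71   i=1: 93   i=2: 82   i=3: 216
  i=4: 149   i=5: 54   i=6: 230   i=7: 142
  i=8: 186   i=9: 164     …   i=14: 27
  i=15: 115
Match at i=15, j=9: n = 15·16 + 9 = 249.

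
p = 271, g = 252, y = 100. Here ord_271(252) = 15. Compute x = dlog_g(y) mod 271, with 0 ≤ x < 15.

12

Successive powers of 252 modulo 271:
  252^0=1  252^1=252  252^2=90  252^3=187  252^4=241  252^5=28
  252^6=10  252^7=81  252^8=87  252^9=244  252^10=242  252^11=9
  252^12=100
So 252^12 ≡ 100 (mod 271), giving x = 12.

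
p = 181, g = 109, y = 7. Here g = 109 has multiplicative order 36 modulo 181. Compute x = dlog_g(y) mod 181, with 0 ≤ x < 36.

Successive powers of 109 modulo 181:
  109^0=1  109^1=109  109^2=116  109^3=155  109^4=62  109^5=61
  109^6=133  109^7=17  109^8=43  109^9=162  109^10=101  109^11=149
  109^12=132  109^13=89  109^14=108  109^15=7
So 109^15 ≡ 7 (mod 181), giving x = 15.

15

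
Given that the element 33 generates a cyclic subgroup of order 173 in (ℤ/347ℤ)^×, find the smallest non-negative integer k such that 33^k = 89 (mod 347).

Baby-step giant-step with m = ceil(sqrt(173)) = 14.
Baby table (33^j mod 347 for j=0..13):
  0:1  1:33  2:48  3:196  4:222  5:39  6:246  7:137
  8:10  9:330  10:133  11:225  12:138  13:43
Giant step factor: 33^(-14) ≡ 56 (mod 347).
Scan 89·56^i mod 347 for i = 0, 1, …:
  i=0: 89   i=1: 126   i=2: 116   i=3: 250
  i=4: 120   i=5: 127   i=6: 172   i=7: 263
  i=8: 154   i=9: 296   i=10: 267   i=11: 31
  i=12: 1
Match at i=12, j=0: k = 12·14 + 0 = 168.

168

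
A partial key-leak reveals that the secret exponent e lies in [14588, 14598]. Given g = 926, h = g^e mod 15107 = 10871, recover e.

Compute 926^14588 mod 15107 = 9987, then multiply by 926 repeatedly:
  926^14588=9987  926^14589=2478  926^14590=13471  926^14591=10871
Found 10871 at exponent 14591.

14591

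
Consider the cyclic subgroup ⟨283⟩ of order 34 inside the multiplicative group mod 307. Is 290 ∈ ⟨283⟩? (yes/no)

290 ∈ ⟨283⟩ iff 290^34 ≡ 1 (mod 307), since |⟨283⟩| = 34.
290^34 mod 307 = 17.
Since 17 ≠ 1, 290 does not lie in the subgroup.

no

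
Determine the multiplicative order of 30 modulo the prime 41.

40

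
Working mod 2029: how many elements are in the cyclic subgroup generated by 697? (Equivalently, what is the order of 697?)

2028

The order of 697 must divide p − 1 = 2028 = 2^2 · 3 · 13^2.
Divisors: 1, 2, 3, 4, 6, 12, 13, 26, 39, 52, 78, 156, 169, 338, 507, 676, 1014, 2028.
Check each in increasing order: 697^1 ≡ 697;  697^2 ≡ 878;  697^3 ≡ 1237;  697^4 ≡ 1893;  697^6 ≡ 303;  697^12 ≡ 504;  697^13 ≡ 271;  697^26 ≡ 397;  697^39 ≡ 50;  697^52 ≡ 1376;  697^78 ≡ 471;  697^156 ≡ 680;  697^169 ≡ 1670;  697^338 ≡ 1054;  697^507 ≡ 1037;  697^676 ≡ 1053;  697^1014 ≡ 2028;  697^2028 ≡ 1.
Smallest exponent giving 1 is 2028.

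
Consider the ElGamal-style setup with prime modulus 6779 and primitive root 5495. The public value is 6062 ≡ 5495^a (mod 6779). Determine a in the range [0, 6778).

Baby-step giant-step with m = ceil(sqrt(6778)) = 83.
Baby table (5495^j mod 6779 for j=0..82):
  0:1  1:5495  2:1359  3:4026  4:2993  5:681  6:87  7:3535
  8:2990  9:4533  10:2789  11:5015  12:790  13:2490  14:2528  15:1189
  16:5378  17:2449  18:940  19:6481  20:3008  21:1758  22:135  23:2914
  24:432  25:1190  26:4094  27:3808  28:4966  29:2695  30:3689  31:1845
  32:3670  33:5904  34:4965  35:3979  36:2330  37:4598  38:677  39:5223
  40:4878  41:444  42:6119  43:65  44:4667  45:208  46:4088  47:4733
  48:3591  49:5655  50:6068  51:4538  52:3148  53:5031  54:583  55:3897
  56:5933  57:1624  58:2716  59:3841  60:3268  61:89  62:967  63:5708
  64:5806  65:1996  66:6377  67:964  68:2781  69:1729  70:3476  71:4177
  72:5700  73:2520  74:4682  75:1285  76:4136  77:4112  78:1033  79:2312
  80:594  81:3331  82:545
Giant step factor: 5495^(-83) ≡ 2658 (mod 6779).
Scan 6062·2658^i mod 6779 for i = 0, 1, …:
  i=0: 6062   i=1: 5892   i=2: 1446   i=3: 6554
  i=4: 5281   i=5: 4368   i=6: 4496   i=7: 5770
  i=8: 2562   i=9: 3680     …   i=32: 1623
  i=33: 2490
Match at i=33, j=13: a = 33·83 + 13 = 2752.

2752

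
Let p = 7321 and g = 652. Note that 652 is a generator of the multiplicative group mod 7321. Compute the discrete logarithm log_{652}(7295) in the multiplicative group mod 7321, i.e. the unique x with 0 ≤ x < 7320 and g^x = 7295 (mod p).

517

Baby-step giant-step with m = ceil(sqrt(7320)) = 86.
Baby table (652^j mod 7321 for j=0..85):
  0:1  1:652  2:486  3:2069  4:1924  5:2557  6:5297  7:5453
  8:4671  9:7277  10:596  11:579  12:4137  13:3196  14:4628  15:1204
  16:1661  17:6785  18:1936  19:3060  20:3808  21:997  22:5796  23:1356
  24:5592  25:126  26:1621  27:2668  28:4459  29:831  30:58  31:1211
  32:6225  33:2866  34:1777  35:1886  36:7065  37:1471  38:41  39:4769
  40:5284  41:4298  42:5674  43:2343  44:4868  45:3943  46:1165  47:5517
  48:2473  49:1776  50:1234  51:6579  52:6723  53:5438  54:2212  55:7308
  56:6166  57:1003  58:2387  59:4272  60:3364  61:4349  62:2321  63:5166
  64:572  65:6894  66:7115  67:4787  68:2378  69:5725  70:6311  71:370
  72:6968  73:4116  74:4146  75:1743  76:1681  77:5183  78:4335  79:514
  80:5683  81:890  82:1921  83:601  84:3839  85:6567
Giant step factor: 652^(-86) ≡ 4495 (mod 7321).
Scan 7295·4495^i mod 7321 for i = 0, 1, …:
  i=0: 7295   i=1: 266   i=2: 2347   i=3: 204
  i=4: 1855   i=5: 6927   i=6: 652
Match at i=6, j=1: x = 6·86 + 1 = 517.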